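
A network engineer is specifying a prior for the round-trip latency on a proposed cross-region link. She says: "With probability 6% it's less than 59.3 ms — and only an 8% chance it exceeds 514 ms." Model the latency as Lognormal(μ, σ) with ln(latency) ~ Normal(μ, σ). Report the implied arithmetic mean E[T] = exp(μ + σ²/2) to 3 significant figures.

If T ~ Lognormal(μ,σ) then ln T ~ Normal(μ,σ), so the p-quantile of ln T is μ + z_p·σ.
ln(59.3) = 4.083 and ln(514) = 6.242; z_{0.06} = -1.555, z_{0.92} = 1.405.
σ = (6.242 − 4.083)/(1.405 − (-1.555)) = 0.730.
μ = 4.083 − (-1.555)·0.730 = 5.217.
E[T] = exp(μ + σ²/2) = exp(5.217 + 0.2662) = 241 ms.

E[T] ≈ 241 ms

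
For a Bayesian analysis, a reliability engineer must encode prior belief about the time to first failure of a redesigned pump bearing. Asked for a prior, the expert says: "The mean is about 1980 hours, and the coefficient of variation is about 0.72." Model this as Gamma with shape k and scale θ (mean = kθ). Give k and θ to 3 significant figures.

For Gamma(k, scale θ): mean = kθ, variance = kθ², so CV = 1/√k.
CV = 0.72, hence k = 1/CV² = 1.93.
Then θ = mean/k = 1980/1.93 = 1030.

k ≈ 1.93, θ ≈ 1030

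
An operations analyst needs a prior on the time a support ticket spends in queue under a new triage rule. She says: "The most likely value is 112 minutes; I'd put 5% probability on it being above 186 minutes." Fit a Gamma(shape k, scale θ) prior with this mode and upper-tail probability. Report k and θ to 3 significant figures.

Gamma(k,θ) with k>1 has mode (k−1)θ, so θ = 112/(k−1).
Need P(X < 186) = 0.95 with θ tied to k this way. Start at k = 2, θ = 112: P(X<186) ≈ 0.494.
Too low — raise k to concentrate. Iterating converges to k ≈ 11.9.
Then θ = 112/(11.9−1) ≈ 10.3.

k ≈ 11.9, θ ≈ 10.3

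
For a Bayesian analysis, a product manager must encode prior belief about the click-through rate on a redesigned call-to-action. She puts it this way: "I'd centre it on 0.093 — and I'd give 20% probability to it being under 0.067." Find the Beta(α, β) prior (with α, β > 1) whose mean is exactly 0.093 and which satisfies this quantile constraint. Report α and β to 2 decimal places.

With mean 0.093 fixed, write α = 0.093s, β = 0.907s where s = α+β.
Need P(θ < 0.067) = 0.2 under Beta(0.093s, 0.907s). Normal approximation: (q−m)/√(m(1−m)/s) ≈ z_{0.2} = -0.842, so s ≈ 0.093·0.907·(-0.842)²/(0.067−0.093)² = 88.4.
At s = 88.4: P(θ<0.067) ≈ 0.205. Adjusting to match 0.2 gives s ≈ 91.70.
So α = 0.093·91.70 ≈ 8.53, β = 0.907·91.70 ≈ 83.17.

α ≈ 8.53, β ≈ 83.17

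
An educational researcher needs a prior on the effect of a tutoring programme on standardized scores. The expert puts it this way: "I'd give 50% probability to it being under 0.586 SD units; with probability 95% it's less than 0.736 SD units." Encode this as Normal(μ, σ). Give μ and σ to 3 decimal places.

For Normal(μ,σ), the p-quantile is μ + z_p·σ. Here z_{0.5} = 0, z_{0.95} = 1.645.
So 0.586 = μ + 0σ and 0.736 = μ + 1.645σ.
Subtracting: σ = (0.736 − 0.586)/(1.645 − (0)) = 0.091.
Then μ = 0.586 − (0)·0.091 = 0.586.

μ = 0.586, σ = 0.091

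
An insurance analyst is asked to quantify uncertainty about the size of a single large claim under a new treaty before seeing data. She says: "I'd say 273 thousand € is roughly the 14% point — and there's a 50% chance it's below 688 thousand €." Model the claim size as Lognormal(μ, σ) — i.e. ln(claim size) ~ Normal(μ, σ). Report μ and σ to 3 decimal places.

μ ≈ 6.534, σ ≈ 0.856

If T ~ Lognormal(μ,σ) then ln T ~ Normal(μ,σ), so the p-quantile of ln T is μ + z_p·σ.
ln(273) = 5.609 and ln(688) = 6.534; z_{0.14} = -1.08, z_{0.5} = 0.
σ = (6.534 − 5.609)/(0 − (-1.08)) = 0.856.
μ = 5.609 − (-1.08)·0.856 = 6.534.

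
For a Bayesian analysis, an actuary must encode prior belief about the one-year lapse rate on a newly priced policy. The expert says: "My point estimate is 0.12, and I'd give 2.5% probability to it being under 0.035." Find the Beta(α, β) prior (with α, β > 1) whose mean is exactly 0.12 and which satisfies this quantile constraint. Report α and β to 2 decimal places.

With mean 0.12 fixed, write α = 0.12s, β = 0.88s where s = α+β.
Need P(θ < 0.035) = 0.025 under Beta(0.12s, 0.88s). Normal approximation: (q−m)/√(m(1−m)/s) ≈ z_{0.025} = -1.96, so s ≈ 0.12·0.88·(-1.96)²/(0.035−0.12)² = 56.1.
At s = 56.1: P(θ<0.035) ≈ 0.004. Adjusting to match 0.025 gives s ≈ 33.62.
So α = 0.12·33.62 ≈ 4.03, β = 0.88·33.62 ≈ 29.58.

α ≈ 4.03, β ≈ 29.58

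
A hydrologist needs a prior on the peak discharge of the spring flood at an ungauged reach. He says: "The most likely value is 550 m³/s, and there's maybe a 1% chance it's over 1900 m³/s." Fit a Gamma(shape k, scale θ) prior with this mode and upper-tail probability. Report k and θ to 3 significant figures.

k ≈ 3.83, θ ≈ 194

Gamma(k,θ) with k>1 has mode (k−1)θ, so θ = 550/(k−1).
Need P(X < 1900) = 0.99 with θ tied to k this way. Start at k = 2, θ = 550: P(X<1900) ≈ 0.859.
Too low — raise k to concentrate. Iterating converges to k ≈ 3.83.
Then θ = 550/(3.83−1) ≈ 194.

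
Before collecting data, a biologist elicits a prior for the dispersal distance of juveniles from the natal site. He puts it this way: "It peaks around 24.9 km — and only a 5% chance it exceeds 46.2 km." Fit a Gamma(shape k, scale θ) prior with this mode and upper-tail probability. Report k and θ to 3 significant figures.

Gamma(k,θ) with k>1 has mode (k−1)θ, so θ = 24.9/(k−1).
Need P(X < 46.2) = 0.95 with θ tied to k this way. Start at k = 2, θ = 24.9: P(X<46.2) ≈ 0.553.
Too low — raise k to concentrate. Iterating converges to k ≈ 8.28.
Then θ = 24.9/(8.28−1) ≈ 3.42.

k ≈ 8.28, θ ≈ 3.42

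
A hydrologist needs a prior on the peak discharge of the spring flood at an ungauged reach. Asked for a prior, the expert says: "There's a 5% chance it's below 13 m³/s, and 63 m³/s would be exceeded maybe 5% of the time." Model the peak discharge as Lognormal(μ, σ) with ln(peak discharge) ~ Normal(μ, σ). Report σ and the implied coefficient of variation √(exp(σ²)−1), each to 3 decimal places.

If T ~ Lognormal(μ,σ) then ln T ~ Normal(μ,σ), so the p-quantile of ln T is μ + z_p·σ.
ln(13) = 2.565 and ln(63) = 4.143; z_{0.05} = -1.645, z_{0.95} = 1.645.
σ = (4.143 − 2.565)/(1.645 − (-1.645)) = 0.480.
μ = 2.565 − (-1.645)·0.480 = 3.354.
CV = √(exp(σ²)−1) = √(exp(0.2301)−1) = 0.509.

σ ≈ 0.480, CV ≈ 0.509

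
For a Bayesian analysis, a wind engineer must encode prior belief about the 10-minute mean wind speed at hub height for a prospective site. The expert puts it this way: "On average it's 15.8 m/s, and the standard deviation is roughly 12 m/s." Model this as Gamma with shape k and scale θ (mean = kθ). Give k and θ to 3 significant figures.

k ≈ 1.73, θ ≈ 9.11

For Gamma(k, scale θ): mean = kθ, variance = kθ², so CV = 1/√k.
CV = SD/mean = 12/15.8 = 0.7595, hence k = 1/CV² = 1.73.
Then θ = mean/k = 15.8/1.73 = 9.11.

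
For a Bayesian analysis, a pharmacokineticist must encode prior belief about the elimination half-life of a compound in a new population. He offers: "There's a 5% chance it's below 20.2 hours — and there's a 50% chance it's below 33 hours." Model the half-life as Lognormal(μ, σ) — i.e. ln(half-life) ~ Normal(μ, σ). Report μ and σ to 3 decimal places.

μ ≈ 3.497, σ ≈ 0.298

If T ~ Lognormal(μ,σ) then ln T ~ Normal(μ,σ), so the p-quantile of ln T is μ + z_p·σ.
ln(20.2) = 3.006 and ln(33) = 3.497; z_{0.05} = -1.645, z_{0.5} = 0.
σ = (3.497 − 3.006)/(0 − (-1.645)) = 0.298.
μ = 3.006 − (-1.645)·0.298 = 3.497.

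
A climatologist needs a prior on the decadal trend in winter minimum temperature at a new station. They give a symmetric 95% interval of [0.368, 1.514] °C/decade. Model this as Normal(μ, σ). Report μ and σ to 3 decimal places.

μ = 0.941, σ = 0.292

A symmetric 95% interval runs μ ± z·σ with z = 1.96.
Half-width = 0.573, so σ = 0.573/1.96 = 0.292.
μ is the interval midpoint, 0.941.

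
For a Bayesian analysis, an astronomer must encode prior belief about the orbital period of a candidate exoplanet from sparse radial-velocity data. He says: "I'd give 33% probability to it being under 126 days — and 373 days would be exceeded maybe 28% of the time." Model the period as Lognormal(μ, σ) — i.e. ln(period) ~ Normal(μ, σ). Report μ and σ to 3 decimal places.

μ ≈ 5.303, σ ≈ 1.061

If T ~ Lognormal(μ,σ) then ln T ~ Normal(μ,σ), so the p-quantile of ln T is μ + z_p·σ.
ln(126) = 4.836 and ln(373) = 5.922; z_{0.33} = -0.4399, z_{0.72} = 0.5828.
σ = (5.922 − 4.836)/(0.5828 − (-0.4399)) = 1.061.
μ = 4.836 − (-0.4399)·1.061 = 5.303.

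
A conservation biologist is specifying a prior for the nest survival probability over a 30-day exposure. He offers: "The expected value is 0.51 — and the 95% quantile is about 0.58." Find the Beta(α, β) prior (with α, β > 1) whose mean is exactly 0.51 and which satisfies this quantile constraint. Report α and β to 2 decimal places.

With mean 0.51 fixed, write α = 0.51s, β = 0.49s where s = α+β.
Need P(θ < 0.58) = 0.95 under Beta(0.51s, 0.49s). Normal approximation: (q−m)/√(m(1−m)/s) ≈ z_{0.95} = 1.64, so s ≈ 0.51·0.49·(1.64)²/(0.58−0.51)² = 138.0.
At s = 138.0: P(θ<0.58) ≈ 0.951. Adjusting to match 0.95 gives s ≈ 136.79.
So α = 0.51·136.79 ≈ 69.77, β = 0.49·136.79 ≈ 67.03.

α ≈ 69.77, β ≈ 67.03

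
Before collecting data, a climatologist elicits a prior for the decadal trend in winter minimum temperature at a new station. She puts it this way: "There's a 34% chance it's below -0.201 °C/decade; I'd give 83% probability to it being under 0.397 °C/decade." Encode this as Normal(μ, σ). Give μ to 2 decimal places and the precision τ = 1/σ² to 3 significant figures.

μ = -0.02, τ = 5.22

The p-quantile of Normal(μ,σ) is μ + z_p·σ, with z_{0.34} = -0.4125 and z_{0.83} = 0.9542.
Eliminate σ: μ = (z₂·x₁ − z₁·x₂)/(z₂ − z₁) = (0.9542·-0.201 − (-0.4125)·0.397)/1.367 = -0.02.
Then σ = (x₂ − x₁)/(z₂ − z₁) = (0.397 − -0.201)/1.367 = 0.44.
Precision τ = 1/σ² = 1/0.4376² = 5.22.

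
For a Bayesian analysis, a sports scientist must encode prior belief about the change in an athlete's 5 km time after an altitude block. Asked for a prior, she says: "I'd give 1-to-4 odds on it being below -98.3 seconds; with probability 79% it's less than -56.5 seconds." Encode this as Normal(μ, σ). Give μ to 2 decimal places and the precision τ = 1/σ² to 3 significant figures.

μ = -76.95, τ = 0.00155

For Normal(μ,σ), the p-quantile is μ + z_p·σ. Here z_{0.2} = -0.8416, z_{0.79} = 0.8064.
So -98.3 = μ − 0.8416σ and -56.5 = μ + 0.8064σ.
Subtracting: σ = (-56.5 − -98.3)/(0.8064 − (-0.8416)) = 25.36.
Then μ = -98.3 − (-0.8416)·25.36 = -76.95.
Precision τ = 1/σ² = 1/25.36² = 0.00155.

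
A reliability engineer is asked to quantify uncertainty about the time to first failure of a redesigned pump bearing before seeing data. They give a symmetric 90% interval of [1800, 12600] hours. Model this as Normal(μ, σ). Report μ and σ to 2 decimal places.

μ = 7200.00, σ = 3282.97

A symmetric 90% interval runs μ ± z·σ with z = 1.645.
Half-width = 5400, so σ = 5400/1.645 = 3282.97.
μ is the interval midpoint, 7200.00.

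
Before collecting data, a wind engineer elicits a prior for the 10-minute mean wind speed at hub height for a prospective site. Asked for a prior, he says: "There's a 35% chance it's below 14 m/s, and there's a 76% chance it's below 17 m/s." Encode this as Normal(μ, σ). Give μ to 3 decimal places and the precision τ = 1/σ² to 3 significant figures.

The p-quantile of Normal(μ,σ) is μ + z_p·σ, with z_{0.35} = -0.3853 and z_{0.76} = 0.7063.
Eliminate σ: μ = (z₂·x₁ − z₁·x₂)/(z₂ − z₁) = (0.7063·14 − (-0.3853)·17)/1.092 = 15.059.
Then σ = (x₂ − x₁)/(z₂ − z₁) = (17 − 14)/1.092 = 2.748.
Precision τ = 1/σ² = 1/2.748² = 0.132.

μ = 15.059, τ = 0.132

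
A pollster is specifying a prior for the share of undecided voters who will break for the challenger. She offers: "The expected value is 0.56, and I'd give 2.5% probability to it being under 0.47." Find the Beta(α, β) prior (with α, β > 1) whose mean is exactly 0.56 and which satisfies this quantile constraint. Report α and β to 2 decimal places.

With mean 0.56 fixed, write α = 0.56s, β = 0.44s where s = α+β.
Need P(θ < 0.47) = 0.025 under Beta(0.56s, 0.44s). Normal approximation: (q−m)/√(m(1−m)/s) ≈ z_{0.025} = -1.96, so s ≈ 0.56·0.44·(-1.96)²/(0.47−0.56)² = 116.9.
At s = 116.9: P(θ<0.47) ≈ 0.026. Adjusting to match 0.025 gives s ≈ 117.96.
So α = 0.56·117.96 ≈ 66.06, β = 0.44·117.96 ≈ 51.90.

α ≈ 66.06, β ≈ 51.90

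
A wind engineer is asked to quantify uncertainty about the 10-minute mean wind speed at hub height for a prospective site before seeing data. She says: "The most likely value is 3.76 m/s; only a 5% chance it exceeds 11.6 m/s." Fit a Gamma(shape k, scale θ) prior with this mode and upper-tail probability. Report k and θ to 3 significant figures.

k ≈ 3.08, θ ≈ 1.81

Gamma(k,θ) with k>1 has mode (k−1)θ, so θ = 3.76/(k−1).
Need P(X < 11.6) = 0.95 with θ tied to k this way. Start at k = 2, θ = 3.76: P(X<11.6) ≈ 0.813.
Too low — raise k to concentrate. Iterating converges to k ≈ 3.08.
Then θ = 3.76/(3.08−1) ≈ 1.81.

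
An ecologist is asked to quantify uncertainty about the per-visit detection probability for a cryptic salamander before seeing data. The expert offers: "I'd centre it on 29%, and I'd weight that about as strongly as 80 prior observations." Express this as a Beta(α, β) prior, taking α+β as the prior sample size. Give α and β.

α = 23.2, β = 56.8

Under the effective-sample-size interpretation, Beta(α, β) has prior mean α/(α+β) and prior sample size α+β.
So α+β = 80 and α/(α+β) = 0.29, giving α = 0.29·80 = 23.2 and β = 80 − 23.2 = 56.8.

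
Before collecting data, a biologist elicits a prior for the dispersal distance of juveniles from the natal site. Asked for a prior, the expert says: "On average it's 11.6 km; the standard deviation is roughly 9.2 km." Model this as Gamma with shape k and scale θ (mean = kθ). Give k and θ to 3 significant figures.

k ≈ 1.59, θ ≈ 7.3

For Gamma(k, scale θ): mean = kθ, variance = kθ², so CV = 1/√k.
CV = SD/mean = 9.2/11.6 = 0.7931, hence k = 1/CV² = 1.59.
Then θ = mean/k = 11.6/1.59 = 7.3.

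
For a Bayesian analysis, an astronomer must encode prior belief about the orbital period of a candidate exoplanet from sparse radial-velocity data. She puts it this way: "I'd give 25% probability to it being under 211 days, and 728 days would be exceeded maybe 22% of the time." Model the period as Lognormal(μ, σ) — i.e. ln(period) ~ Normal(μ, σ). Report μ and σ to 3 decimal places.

If T ~ Lognormal(μ,σ) then ln T ~ Normal(μ,σ), so the p-quantile of ln T is μ + z_p·σ.
ln(211) = 5.352 and ln(728) = 6.59; z_{0.25} = -0.6745, z_{0.78} = 0.7722.
σ = (6.59 − 5.352)/(0.7722 − (-0.6745)) = 0.856.
μ = 5.352 − (-0.6745)·0.856 = 5.929.

μ ≈ 5.929, σ ≈ 0.856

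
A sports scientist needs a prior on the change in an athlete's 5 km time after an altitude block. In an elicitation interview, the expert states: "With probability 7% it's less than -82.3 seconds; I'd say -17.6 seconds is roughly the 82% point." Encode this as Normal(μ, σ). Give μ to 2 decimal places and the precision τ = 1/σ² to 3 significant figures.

μ = -42.37, τ = 0.00137

For Normal(μ,σ), the p-quantile is μ + z_p·σ. Here z_{0.07} = -1.476, z_{0.82} = 0.9154.
So -82.3 = μ − 1.476σ and -17.6 = μ + 0.9154σ.
Subtracting: σ = (-17.6 − -82.3)/(0.9154 − (-1.476)) = 27.06.
Then μ = -82.3 − (-1.476)·27.06 = -42.37.
Precision τ = 1/σ² = 1/27.06² = 0.00137.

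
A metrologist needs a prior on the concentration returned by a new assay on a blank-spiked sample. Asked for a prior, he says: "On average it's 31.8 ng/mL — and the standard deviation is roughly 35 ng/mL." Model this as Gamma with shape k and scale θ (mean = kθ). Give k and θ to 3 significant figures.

For Gamma(k, scale θ): mean = kθ, variance = kθ², so CV = 1/√k.
CV = SD/mean = 35/31.8 = 1.101, hence k = 1/CV² = 0.826.
Then θ = mean/k = 31.8/0.826 = 38.5.

k ≈ 0.826, θ ≈ 38.5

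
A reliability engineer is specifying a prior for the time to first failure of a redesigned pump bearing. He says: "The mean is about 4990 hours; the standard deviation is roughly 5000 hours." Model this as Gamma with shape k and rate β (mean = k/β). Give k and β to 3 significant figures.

k ≈ 0.996, β ≈ 0.0002

For Gamma(k, rate β): mean = k/β, variance = k/β², so CV = 1/√k.
CV = SD/mean = 5000/4990 = 1.002, hence k = 1/CV² = 0.996.
Then β = k/mean = 0.996/4990 = 0.0002.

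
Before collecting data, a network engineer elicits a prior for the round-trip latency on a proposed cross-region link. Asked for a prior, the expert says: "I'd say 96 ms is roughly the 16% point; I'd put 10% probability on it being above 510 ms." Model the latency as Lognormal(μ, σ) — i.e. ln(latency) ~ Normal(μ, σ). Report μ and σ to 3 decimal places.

μ ≈ 5.294, σ ≈ 0.734

If T ~ Lognormal(μ,σ) then ln T ~ Normal(μ,σ), so the p-quantile of ln T is μ + z_p·σ.
ln(96) = 4.564 and ln(510) = 6.234; z_{0.16} = -0.9945, z_{0.9} = 1.282.
σ = (6.234 − 4.564)/(1.282 − (-0.9945)) = 0.734.
μ = 4.564 − (-0.9945)·0.734 = 5.294.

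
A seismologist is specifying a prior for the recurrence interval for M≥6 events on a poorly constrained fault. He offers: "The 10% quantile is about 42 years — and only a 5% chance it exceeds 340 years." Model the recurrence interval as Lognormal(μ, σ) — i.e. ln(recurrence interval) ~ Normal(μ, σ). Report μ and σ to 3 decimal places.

μ ≈ 4.653, σ ≈ 0.715

If T ~ Lognormal(μ,σ) then ln T ~ Normal(μ,σ), so the p-quantile of ln T is μ + z_p·σ.
ln(42) = 3.738 and ln(340) = 5.829; z_{0.1} = -1.282, z_{0.95} = 1.645.
σ = (5.829 − 3.738)/(1.645 − (-1.282)) = 0.715.
μ = 3.738 − (-1.282)·0.715 = 4.653.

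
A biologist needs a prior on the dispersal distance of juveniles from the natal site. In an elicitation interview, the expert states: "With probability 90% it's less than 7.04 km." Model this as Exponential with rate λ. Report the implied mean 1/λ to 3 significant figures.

mean ≈ 3.06 km

P(T < 7.04) = 1 − e^(−λ·7.04) = 0.9, so λ = −ln(1−0.9)/7.04 = −ln(0.1)/7.04 = 0.327.
Mean = 1/λ = 3.06 km.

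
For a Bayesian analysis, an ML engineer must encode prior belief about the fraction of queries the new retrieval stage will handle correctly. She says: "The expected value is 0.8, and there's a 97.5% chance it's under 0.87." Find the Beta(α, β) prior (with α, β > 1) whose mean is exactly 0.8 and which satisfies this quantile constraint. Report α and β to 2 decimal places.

α ≈ 85.19, β ≈ 21.30

With mean 0.8 fixed, write α = 0.8s, β = 0.2s where s = α+β.
Need P(θ < 0.87) = 0.975 under Beta(0.8s, 0.2s). Normal approximation: (q−m)/√(m(1−m)/s) ≈ z_{0.975} = 1.96, so s ≈ 0.8·0.2·(1.96)²/(0.87−0.8)² = 125.4.
At s = 125.4: P(θ<0.87) ≈ 0.984. Adjusting to match 0.975 gives s ≈ 106.48.
So α = 0.8·106.48 ≈ 85.19, β = 0.2·106.48 ≈ 21.30.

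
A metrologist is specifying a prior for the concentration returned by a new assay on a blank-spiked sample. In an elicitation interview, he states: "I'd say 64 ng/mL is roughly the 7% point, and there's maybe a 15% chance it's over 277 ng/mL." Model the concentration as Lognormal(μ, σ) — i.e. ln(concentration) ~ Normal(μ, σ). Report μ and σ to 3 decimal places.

If T ~ Lognormal(μ,σ) then ln T ~ Normal(μ,σ), so the p-quantile of ln T is μ + z_p·σ.
ln(64) = 4.159 and ln(277) = 5.624; z_{0.07} = -1.476, z_{0.85} = 1.036.
σ = (5.624 − 4.159)/(1.036 − (-1.476)) = 0.583.
μ = 4.159 − (-1.476)·0.583 = 5.020.

μ ≈ 5.020, σ ≈ 0.583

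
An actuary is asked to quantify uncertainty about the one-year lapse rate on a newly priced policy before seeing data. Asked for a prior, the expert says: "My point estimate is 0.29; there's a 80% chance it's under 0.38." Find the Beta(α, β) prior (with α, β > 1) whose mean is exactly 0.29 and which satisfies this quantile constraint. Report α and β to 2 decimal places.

With mean 0.29 fixed, write α = 0.29s, β = 0.71s where s = α+β.
Need P(θ < 0.38) = 0.8 under Beta(0.29s, 0.71s). Normal approximation: (q−m)/√(m(1−m)/s) ≈ z_{0.8} = 0.842, so s ≈ 0.29·0.71·(0.842)²/(0.38−0.29)² = 18.0.
At s = 18.0: P(θ<0.38) ≈ 0.806. Adjusting to match 0.8 gives s ≈ 16.98.
So α = 0.29·16.98 ≈ 4.92, β = 0.71·16.98 ≈ 12.05.

α ≈ 4.92, β ≈ 12.05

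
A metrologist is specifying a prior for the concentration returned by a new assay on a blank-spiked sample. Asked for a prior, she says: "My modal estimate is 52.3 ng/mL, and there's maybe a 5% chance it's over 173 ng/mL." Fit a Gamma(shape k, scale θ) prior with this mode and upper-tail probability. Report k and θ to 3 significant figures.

k ≈ 2.82, θ ≈ 28.7

Gamma(k,θ) with k>1 has mode (k−1)θ, so θ = 52.3/(k−1).
Need P(X < 173) = 0.95 with θ tied to k this way. Start at k = 2, θ = 52.3: P(X<173) ≈ 0.842.
Too low — raise k to concentrate. Iterating converges to k ≈ 2.82.
Then θ = 52.3/(2.82−1) ≈ 28.7.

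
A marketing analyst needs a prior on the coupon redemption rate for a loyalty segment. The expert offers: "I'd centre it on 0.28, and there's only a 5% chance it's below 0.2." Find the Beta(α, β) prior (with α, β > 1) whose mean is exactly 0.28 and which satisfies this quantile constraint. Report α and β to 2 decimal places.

α ≈ 21.73, β ≈ 55.89

With mean 0.28 fixed, write α = 0.28s, β = 0.72s where s = α+β.
Need P(θ < 0.2) = 0.05 under Beta(0.28s, 0.72s). Normal approximation: (q−m)/√(m(1−m)/s) ≈ z_{0.05} = -1.64, so s ≈ 0.28·0.72·(-1.64)²/(0.2−0.28)² = 85.2.
At s = 85.2: P(θ<0.2) ≈ 0.042. Adjusting to match 0.05 gives s ≈ 77.62.
So α = 0.28·77.62 ≈ 21.73, β = 0.72·77.62 ≈ 55.89.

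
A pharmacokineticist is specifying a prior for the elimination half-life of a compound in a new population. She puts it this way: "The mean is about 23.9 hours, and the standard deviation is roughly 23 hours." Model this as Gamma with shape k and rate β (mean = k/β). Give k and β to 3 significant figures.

For Gamma(k, rate β): mean = k/β, variance = k/β², so CV = 1/√k.
CV = SD/mean = 23/23.9 = 0.9623, hence k = 1/CV² = 1.08.
Then β = k/mean = 1.08/23.9 = 0.0452.

k ≈ 1.08, β ≈ 0.0452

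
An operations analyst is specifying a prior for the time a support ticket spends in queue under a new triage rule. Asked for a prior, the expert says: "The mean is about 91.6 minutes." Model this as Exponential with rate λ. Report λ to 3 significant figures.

λ ≈ 0.0109

Exponential mean = 1/λ, so λ = 1/91.6 = 0.0109.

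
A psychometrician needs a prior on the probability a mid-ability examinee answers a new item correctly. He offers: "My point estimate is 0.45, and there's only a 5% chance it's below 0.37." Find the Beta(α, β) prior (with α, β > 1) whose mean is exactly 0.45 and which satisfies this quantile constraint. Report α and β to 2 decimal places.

α ≈ 46.04, β ≈ 56.27

With mean 0.45 fixed, write α = 0.45s, β = 0.55s where s = α+β.
Need P(θ < 0.37) = 0.05 under Beta(0.45s, 0.55s). Normal approximation: (q−m)/√(m(1−m)/s) ≈ z_{0.05} = -1.64, so s ≈ 0.45·0.55·(-1.64)²/(0.37−0.45)² = 104.6.
At s = 104.6: P(θ<0.37) ≈ 0.048. Adjusting to match 0.05 gives s ≈ 102.31.
So α = 0.45·102.31 ≈ 46.04, β = 0.55·102.31 ≈ 56.27.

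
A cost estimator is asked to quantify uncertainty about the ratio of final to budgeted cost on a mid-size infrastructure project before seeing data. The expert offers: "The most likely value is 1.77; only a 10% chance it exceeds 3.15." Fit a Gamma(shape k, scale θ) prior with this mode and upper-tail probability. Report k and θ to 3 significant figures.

Gamma(k,θ) with k>1 has mode (k−1)θ, so θ = 1.77/(k−1).
Need P(X < 3.15) = 0.9 with θ tied to k this way. Start at k = 2, θ = 1.77: P(X<3.15) ≈ 0.531.
Too low — raise k to concentrate. Iterating converges to k ≈ 6.72.
Then θ = 1.77/(6.72−1) ≈ 0.309.

k ≈ 6.72, θ ≈ 0.309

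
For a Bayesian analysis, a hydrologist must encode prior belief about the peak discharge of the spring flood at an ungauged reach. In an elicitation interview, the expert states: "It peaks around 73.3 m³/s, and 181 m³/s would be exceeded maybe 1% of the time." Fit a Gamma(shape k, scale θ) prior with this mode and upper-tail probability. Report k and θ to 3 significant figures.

Gamma(k,θ) with k>1 has mode (k−1)θ, so θ = 73.3/(k−1).
Need P(X < 181) = 0.99 with θ tied to k this way. Start at k = 2, θ = 73.3: P(X<181) ≈ 0.706.
Too low — raise k to concentrate. Iterating converges to k ≈ 6.76.
Then θ = 73.3/(6.76−1) ≈ 12.7.

k ≈ 6.76, θ ≈ 12.7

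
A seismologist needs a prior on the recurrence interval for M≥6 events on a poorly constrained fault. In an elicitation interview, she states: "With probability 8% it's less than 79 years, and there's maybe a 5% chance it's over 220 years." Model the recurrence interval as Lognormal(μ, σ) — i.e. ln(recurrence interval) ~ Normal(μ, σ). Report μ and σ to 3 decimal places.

If T ~ Lognormal(μ,σ) then ln T ~ Normal(μ,σ), so the p-quantile of ln T is μ + z_p·σ.
ln(79) = 4.369 and ln(220) = 5.394; z_{0.08} = -1.405, z_{0.95} = 1.645.
σ = (5.394 − 4.369)/(1.645 − (-1.405)) = 0.336.
μ = 4.369 − (-1.405)·0.336 = 4.841.

μ ≈ 4.841, σ ≈ 0.336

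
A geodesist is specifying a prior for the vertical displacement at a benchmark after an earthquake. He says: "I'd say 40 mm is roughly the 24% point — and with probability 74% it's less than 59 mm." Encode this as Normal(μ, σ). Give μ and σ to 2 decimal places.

μ = 49.94, σ = 14.08

For Normal(μ,σ), the p-quantile is μ + z_p·σ. Here z_{0.24} = -0.7063, z_{0.74} = 0.6433.
So 40 = μ − 0.7063σ and 59 = μ + 0.6433σ.
Subtracting: σ = (59 − 40)/(0.6433 − (-0.7063)) = 14.08.
Then μ = 40 − (-0.7063)·14.08 = 49.94.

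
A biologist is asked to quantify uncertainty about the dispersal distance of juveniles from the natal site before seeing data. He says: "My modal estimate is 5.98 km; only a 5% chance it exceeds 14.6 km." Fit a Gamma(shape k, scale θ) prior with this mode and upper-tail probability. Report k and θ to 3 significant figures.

k ≈ 4.42, θ ≈ 1.75

Gamma(k,θ) with k>1 has mode (k−1)θ, so θ = 5.98/(k−1).
Need P(X < 14.6) = 0.95 with θ tied to k this way. Start at k = 2, θ = 5.98: P(X<14.6) ≈ 0.700.
Too low — raise k to concentrate. Iterating converges to k ≈ 4.42.
Then θ = 5.98/(4.42−1) ≈ 1.75.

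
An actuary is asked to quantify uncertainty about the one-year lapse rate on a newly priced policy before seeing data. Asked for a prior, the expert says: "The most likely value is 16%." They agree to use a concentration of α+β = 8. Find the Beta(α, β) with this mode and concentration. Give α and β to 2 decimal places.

α = 1.96, β = 6.04

For α,β > 1 the Beta mode is (α−1)/(α+β−2). With α+β = 8, the mode is (α−1)/6.
Set (α−1)/6 = 0.16 → α = 1 + 0.16·6 = 1.96.
β = 8 − α = 6.04.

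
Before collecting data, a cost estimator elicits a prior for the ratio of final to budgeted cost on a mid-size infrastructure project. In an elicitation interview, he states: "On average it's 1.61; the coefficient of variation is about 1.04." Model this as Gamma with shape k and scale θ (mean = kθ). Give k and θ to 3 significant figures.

For Gamma(k, scale θ): mean = kθ, variance = kθ², so CV = 1/√k.
CV = 1.04, hence k = 1/CV² = 0.925.
Then θ = mean/k = 1.61/0.925 = 1.74.

k ≈ 0.925, θ ≈ 1.74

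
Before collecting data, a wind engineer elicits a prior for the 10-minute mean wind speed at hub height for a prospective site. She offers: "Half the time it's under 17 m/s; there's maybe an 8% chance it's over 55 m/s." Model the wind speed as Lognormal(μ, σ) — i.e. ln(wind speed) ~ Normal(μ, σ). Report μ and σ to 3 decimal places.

μ ≈ 2.833, σ ≈ 0.836

If T ~ Lognormal(μ,σ) then ln T ~ Normal(μ,σ), so the p-quantile of ln T is μ + z_p·σ.
ln(17) = 2.833 and ln(55) = 4.007; z_{0.5} = 0, z_{0.92} = 1.405.
σ = (4.007 − 2.833)/(1.405 − (0)) = 0.836.
μ = 2.833 − (0)·0.836 = 2.833.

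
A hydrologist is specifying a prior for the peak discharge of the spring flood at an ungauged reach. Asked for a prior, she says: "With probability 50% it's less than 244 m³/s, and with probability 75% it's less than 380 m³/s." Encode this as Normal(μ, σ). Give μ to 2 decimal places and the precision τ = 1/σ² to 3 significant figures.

μ = 244.00, τ = 2.46e-05

For Normal(μ,σ), the p-quantile is μ + z_p·σ. Here z_{0.5} = 0, z_{0.75} = 0.6745.
So 244 = μ + 0σ and 380 = μ + 0.6745σ.
Subtracting: σ = (380 − 244)/(0.6745 − (0)) = 201.63.
Then μ = 244 − (0)·201.63 = 244.00.
Precision τ = 1/σ² = 1/201.6² = 2.46e-05.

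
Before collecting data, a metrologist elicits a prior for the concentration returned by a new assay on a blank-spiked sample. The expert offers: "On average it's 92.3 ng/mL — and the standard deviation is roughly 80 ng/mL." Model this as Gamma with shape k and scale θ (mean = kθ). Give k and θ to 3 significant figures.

k ≈ 1.33, θ ≈ 69.3

For Gamma(k, scale θ): mean = kθ, variance = kθ², so CV = 1/√k.
CV = SD/mean = 80/92.3 = 0.8667, hence k = 1/CV² = 1.33.
Then θ = mean/k = 92.3/1.33 = 69.3.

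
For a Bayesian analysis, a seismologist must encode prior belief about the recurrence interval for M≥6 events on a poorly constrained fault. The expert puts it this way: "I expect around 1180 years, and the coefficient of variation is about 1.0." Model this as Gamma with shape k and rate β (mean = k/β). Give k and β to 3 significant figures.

k ≈ 1, β ≈ 0.000847

For Gamma(k, rate β): mean = k/β, variance = k/β², so CV = 1/√k.
CV = 1.0, hence k = 1/CV² = 1.
Then β = k/mean = 1/1180 = 0.000847.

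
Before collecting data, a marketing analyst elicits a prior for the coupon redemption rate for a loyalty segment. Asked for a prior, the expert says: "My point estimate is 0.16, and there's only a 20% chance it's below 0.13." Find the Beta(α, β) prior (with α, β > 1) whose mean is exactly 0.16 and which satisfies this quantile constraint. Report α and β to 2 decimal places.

α ≈ 17.45, β ≈ 91.59

With mean 0.16 fixed, write α = 0.16s, β = 0.84s where s = α+β.
Need P(θ < 0.13) = 0.2 under Beta(0.16s, 0.84s). Normal approximation: (q−m)/√(m(1−m)/s) ≈ z_{0.2} = -0.842, so s ≈ 0.16·0.84·(-0.842)²/(0.13−0.16)² = 105.8.
At s = 105.8: P(θ<0.13) ≈ 0.204. Adjusting to match 0.2 gives s ≈ 109.04.
So α = 0.16·109.04 ≈ 17.45, β = 0.84·109.04 ≈ 91.59.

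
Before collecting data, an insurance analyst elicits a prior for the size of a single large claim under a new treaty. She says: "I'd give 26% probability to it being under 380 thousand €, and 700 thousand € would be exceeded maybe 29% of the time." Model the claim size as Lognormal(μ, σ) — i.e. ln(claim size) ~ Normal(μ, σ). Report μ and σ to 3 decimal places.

μ ≈ 6.269, σ ≈ 0.510

If T ~ Lognormal(μ,σ) then ln T ~ Normal(μ,σ), so the p-quantile of ln T is μ + z_p·σ.
ln(380) = 5.94 and ln(700) = 6.551; z_{0.26} = -0.6433, z_{0.71} = 0.5534.
σ = (6.551 − 5.94)/(0.5534 − (-0.6433)) = 0.510.
μ = 5.94 − (-0.6433)·0.510 = 6.269.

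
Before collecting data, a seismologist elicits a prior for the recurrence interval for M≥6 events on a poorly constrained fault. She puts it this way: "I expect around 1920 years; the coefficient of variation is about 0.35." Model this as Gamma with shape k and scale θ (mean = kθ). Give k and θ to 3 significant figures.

k ≈ 8.16, θ ≈ 235

For Gamma(k, scale θ): mean = kθ, variance = kθ², so CV = 1/√k.
CV = 0.35, hence k = 1/CV² = 8.16.
Then θ = mean/k = 1920/8.16 = 235.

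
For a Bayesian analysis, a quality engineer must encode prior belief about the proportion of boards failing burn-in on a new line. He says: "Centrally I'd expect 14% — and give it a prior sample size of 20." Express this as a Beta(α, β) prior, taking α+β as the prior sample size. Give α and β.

α = 2.8, β = 17.2

Under the effective-sample-size interpretation, Beta(α, β) has prior mean α/(α+β) and prior sample size α+β.
So α+β = 20 and α/(α+β) = 0.14, giving α = 0.14·20 = 2.8 and β = 20 − 2.8 = 17.2.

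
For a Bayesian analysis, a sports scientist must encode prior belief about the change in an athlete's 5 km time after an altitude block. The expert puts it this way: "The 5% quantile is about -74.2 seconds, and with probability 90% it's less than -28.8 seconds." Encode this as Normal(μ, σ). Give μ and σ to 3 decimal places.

The p-quantile of Normal(μ,σ) is μ + z_p·σ, with z_{0.05} = -1.645 and z_{0.9} = 1.282.
Eliminate σ: μ = (z₂·x₁ − z₁·x₂)/(z₂ − z₁) = (1.282·-74.2 − (-1.645)·-28.8)/2.926 = -48.682.
Then σ = (x₂ − x₁)/(z₂ − z₁) = (-28.8 − -74.2)/2.926 = 15.514.

μ = -48.682, σ = 15.514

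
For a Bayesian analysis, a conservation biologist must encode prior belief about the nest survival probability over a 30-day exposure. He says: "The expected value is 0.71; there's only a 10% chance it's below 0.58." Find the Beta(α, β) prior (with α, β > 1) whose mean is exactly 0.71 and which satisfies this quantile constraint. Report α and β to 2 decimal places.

With mean 0.71 fixed, write α = 0.71s, β = 0.29s where s = α+β.
Need P(θ < 0.58) = 0.1 under Beta(0.71s, 0.29s). Normal approximation: (q−m)/√(m(1−m)/s) ≈ z_{0.1} = -1.28, so s ≈ 0.71·0.29·(-1.28)²/(0.58−0.71)² = 20.0.
At s = 20.0: P(θ<0.58) ≈ 0.104. Adjusting to match 0.1 gives s ≈ 20.90.
So α = 0.71·20.90 ≈ 14.84, β = 0.29·20.90 ≈ 6.06.

α ≈ 14.84, β ≈ 6.06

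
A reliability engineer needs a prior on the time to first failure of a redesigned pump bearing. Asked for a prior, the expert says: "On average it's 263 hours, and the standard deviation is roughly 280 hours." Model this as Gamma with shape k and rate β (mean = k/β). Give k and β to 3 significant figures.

For Gamma(k, rate β): mean = k/β, variance = k/β², so CV = 1/√k.
CV = SD/mean = 280/263 = 1.065, hence k = 1/CV² = 0.882.
Then β = k/mean = 0.882/263 = 0.00335.

k ≈ 0.882, β ≈ 0.00335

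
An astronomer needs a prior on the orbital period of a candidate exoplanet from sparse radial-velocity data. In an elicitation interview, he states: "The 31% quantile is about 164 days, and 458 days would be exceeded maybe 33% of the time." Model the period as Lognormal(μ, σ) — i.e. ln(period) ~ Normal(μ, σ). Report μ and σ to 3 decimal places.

If T ~ Lognormal(μ,σ) then ln T ~ Normal(μ,σ), so the p-quantile of ln T is μ + z_p·σ.
ln(164) = 5.1 and ln(458) = 6.127; z_{0.31} = -0.4959, z_{0.67} = 0.4399.
σ = (6.127 − 5.1)/(0.4399 − (-0.4959)) = 1.098.
μ = 5.1 − (-0.4959)·1.098 = 5.644.

μ ≈ 5.644, σ ≈ 1.098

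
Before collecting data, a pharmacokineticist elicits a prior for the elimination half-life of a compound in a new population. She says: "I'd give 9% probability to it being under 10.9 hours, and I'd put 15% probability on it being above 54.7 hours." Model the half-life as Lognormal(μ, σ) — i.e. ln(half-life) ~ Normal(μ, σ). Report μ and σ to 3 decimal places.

μ ≈ 3.299, σ ≈ 0.679

If T ~ Lognormal(μ,σ) then ln T ~ Normal(μ,σ), so the p-quantile of ln T is μ + z_p·σ.
ln(10.9) = 2.389 and ln(54.7) = 4.002; z_{0.09} = -1.341, z_{0.85} = 1.036.
σ = (4.002 − 2.389)/(1.036 − (-1.341)) = 0.679.
μ = 2.389 − (-1.341)·0.679 = 3.299.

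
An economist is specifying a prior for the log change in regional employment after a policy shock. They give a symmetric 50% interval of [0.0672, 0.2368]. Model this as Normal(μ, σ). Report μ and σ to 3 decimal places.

A symmetric 50% interval runs μ ± z·σ with z = 0.6745.
Half-width = 0.0848, so σ = 0.0848/0.6745 = 0.126.
μ is the interval midpoint, 0.152.

μ = 0.152, σ = 0.126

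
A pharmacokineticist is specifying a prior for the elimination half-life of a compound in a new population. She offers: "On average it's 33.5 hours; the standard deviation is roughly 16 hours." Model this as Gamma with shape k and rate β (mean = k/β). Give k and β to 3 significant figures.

For Gamma(k, rate β): mean = k/β, variance = k/β², so CV = 1/√k.
CV = SD/mean = 16/33.5 = 0.4776, hence k = 1/CV² = 4.38.
Then β = k/mean = 4.38/33.5 = 0.131.

k ≈ 4.38, β ≈ 0.131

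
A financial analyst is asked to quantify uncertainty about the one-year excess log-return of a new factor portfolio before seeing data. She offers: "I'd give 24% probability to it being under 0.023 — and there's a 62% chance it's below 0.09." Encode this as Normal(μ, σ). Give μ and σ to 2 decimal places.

The p-quantile of Normal(μ,σ) is μ + z_p·σ, with z_{0.24} = -0.7063 and z_{0.62} = 0.3055.
Eliminate σ: μ = (z₂·x₁ − z₁·x₂)/(z₂ − z₁) = (0.3055·0.023 − (-0.7063)·0.09)/1.012 = 0.07.
Then σ = (x₂ − x₁)/(z₂ − z₁) = (0.09 − 0.023)/1.012 = 0.07.

μ = 0.07, σ = 0.07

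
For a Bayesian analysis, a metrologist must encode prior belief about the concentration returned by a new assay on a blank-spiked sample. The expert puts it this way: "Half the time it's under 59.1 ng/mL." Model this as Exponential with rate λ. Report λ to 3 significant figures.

Exponential median = ln 2 / λ, so λ = ln 2 / 59.1 = 0.0117.

λ ≈ 0.0117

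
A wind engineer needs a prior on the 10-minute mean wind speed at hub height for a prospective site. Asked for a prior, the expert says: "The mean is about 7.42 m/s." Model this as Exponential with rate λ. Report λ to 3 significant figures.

λ ≈ 0.135

Exponential mean = 1/λ, so λ = 1/7.42 = 0.135.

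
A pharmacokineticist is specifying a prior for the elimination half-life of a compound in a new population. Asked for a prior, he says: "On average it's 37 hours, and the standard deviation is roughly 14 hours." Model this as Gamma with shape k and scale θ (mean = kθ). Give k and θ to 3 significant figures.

k ≈ 6.98, θ ≈ 5.3

For Gamma(k, scale θ): mean = kθ, variance = kθ², so CV = 1/√k.
CV = SD/mean = 14/37 = 0.3784, hence k = 1/CV² = 6.98.
Then θ = mean/k = 37/6.98 = 5.3.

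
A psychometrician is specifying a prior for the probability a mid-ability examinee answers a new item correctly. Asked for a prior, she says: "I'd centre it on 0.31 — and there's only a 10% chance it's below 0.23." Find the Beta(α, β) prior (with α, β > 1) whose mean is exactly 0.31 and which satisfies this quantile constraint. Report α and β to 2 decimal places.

α ≈ 16.19, β ≈ 36.04

With mean 0.31 fixed, write α = 0.31s, β = 0.69s where s = α+β.
Need P(θ < 0.23) = 0.1 under Beta(0.31s, 0.69s). Normal approximation: (q−m)/√(m(1−m)/s) ≈ z_{0.1} = -1.28, so s ≈ 0.31·0.69·(-1.28)²/(0.23−0.31)² = 54.9.
At s = 54.9: P(θ<0.23) ≈ 0.094. Adjusting to match 0.1 gives s ≈ 52.23.
So α = 0.31·52.23 ≈ 16.19, β = 0.69·52.23 ≈ 36.04.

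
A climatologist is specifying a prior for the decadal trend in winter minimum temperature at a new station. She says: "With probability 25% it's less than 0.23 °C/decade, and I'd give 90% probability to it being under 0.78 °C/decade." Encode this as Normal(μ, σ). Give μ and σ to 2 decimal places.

μ = 0.42, σ = 0.28

For Normal(μ,σ), the p-quantile is μ + z_p·σ. Here z_{0.25} = -0.6745, z_{0.9} = 1.282.
So 0.23 = μ − 0.6745σ and 0.78 = μ + 1.282σ.
Subtracting: σ = (0.78 − 0.23)/(1.282 − (-0.6745)) = 0.28.
Then μ = 0.23 − (-0.6745)·0.28 = 0.42.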